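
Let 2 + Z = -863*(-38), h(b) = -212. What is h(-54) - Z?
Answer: -33004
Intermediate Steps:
Z = 32792 (Z = -2 - 863*(-38) = -2 + 32794 = 32792)
h(-54) - Z = -212 - 1*32792 = -212 - 32792 = -33004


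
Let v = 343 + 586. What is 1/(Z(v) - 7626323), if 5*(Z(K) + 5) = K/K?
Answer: -5/38131639 ≈ -1.3112e-7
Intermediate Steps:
v = 929
Z(K) = -24/5 (Z(K) = -5 + (K/K)/5 = -5 + (⅕)*1 = -5 + ⅕ = -24/5)
1/(Z(v) - 7626323) = 1/(-24/5 - 7626323) = 1/(-38131639/5) = -5/38131639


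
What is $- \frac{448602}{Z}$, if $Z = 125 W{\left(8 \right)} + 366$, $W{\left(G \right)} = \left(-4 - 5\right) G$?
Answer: $\frac{74767}{1439} \approx 51.958$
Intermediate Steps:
$W{\left(G \right)} = - 9 G$
$Z = -8634$ ($Z = 125 \left(\left(-9\right) 8\right) + 366 = 125 \left(-72\right) + 366 = -9000 + 366 = -8634$)
$- \frac{448602}{Z} = - \frac{448602}{-8634} = \left(-448602\right) \left(- \frac{1}{8634}\right) = \frac{74767}{1439}$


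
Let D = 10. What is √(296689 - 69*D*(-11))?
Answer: √304279 ≈ 551.62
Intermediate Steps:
√(296689 - 69*D*(-11)) = √(296689 - 690*(-11)) = √(296689 - 69*(-110)) = √(296689 + 7590) = √304279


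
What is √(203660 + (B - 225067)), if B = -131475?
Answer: I*√152882 ≈ 391.0*I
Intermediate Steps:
√(203660 + (B - 225067)) = √(203660 + (-131475 - 225067)) = √(203660 - 356542) = √(-152882) = I*√152882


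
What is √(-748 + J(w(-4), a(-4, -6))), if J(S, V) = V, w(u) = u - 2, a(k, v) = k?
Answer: 4*I*√47 ≈ 27.423*I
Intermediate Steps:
w(u) = -2 + u
√(-748 + J(w(-4), a(-4, -6))) = √(-748 - 4) = √(-752) = 4*I*√47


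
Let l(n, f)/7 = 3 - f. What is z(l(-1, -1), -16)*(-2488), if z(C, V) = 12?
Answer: -29856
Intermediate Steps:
l(n, f) = 21 - 7*f (l(n, f) = 7*(3 - f) = 21 - 7*f)
z(l(-1, -1), -16)*(-2488) = 12*(-2488) = -29856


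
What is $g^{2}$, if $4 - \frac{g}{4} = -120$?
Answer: $246016$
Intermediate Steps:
$g = 496$ ($g = 16 - -480 = 16 + 480 = 496$)
$g^{2} = 496^{2} = 246016$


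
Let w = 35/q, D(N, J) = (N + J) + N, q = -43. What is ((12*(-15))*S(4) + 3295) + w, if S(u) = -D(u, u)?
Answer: 234530/43 ≈ 5454.2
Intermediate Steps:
D(N, J) = J + 2*N (D(N, J) = (J + N) + N = J + 2*N)
S(u) = -3*u (S(u) = -(u + 2*u) = -3*u)
w = -35/43 (w = 35/(-43) = -1/43*35 = -35/43 ≈ -0.81395)
((12*(-15))*S(4) + 3295) + w = ((12*(-15))*(-3*4) + 3295) - 35/43 = (-180*(-12) + 3295) - 35/43 = (2160 + 3295) - 35/43 = 5455 - 35/43 = 234530/43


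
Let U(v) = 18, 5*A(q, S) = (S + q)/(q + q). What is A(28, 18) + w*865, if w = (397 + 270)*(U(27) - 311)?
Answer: -23666694077/140 ≈ -1.6905e+8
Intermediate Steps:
A(q, S) = (S + q)/(10*q) (A(q, S) = ((S + q)/(q + q))/5 = ((S + q)/((2*q)))/5 = ((S + q)*(1/(2*q)))/5 = ((S + q)/(2*q))/5 = (S + q)/(10*q))
w = -195431 (w = (397 + 270)*(18 - 311) = 667*(-293) = -195431)
A(28, 18) + w*865 = (⅒)*(18 + 28)/28 - 195431*865 = (⅒)*(1/28)*46 - 169047815 = 23/140 - 169047815 = -23666694077/140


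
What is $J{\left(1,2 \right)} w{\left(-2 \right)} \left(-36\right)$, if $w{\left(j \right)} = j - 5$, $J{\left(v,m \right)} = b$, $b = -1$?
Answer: $-252$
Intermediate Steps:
$J{\left(v,m \right)} = -1$
$w{\left(j \right)} = -5 + j$
$J{\left(1,2 \right)} w{\left(-2 \right)} \left(-36\right) = - (-5 - 2) \left(-36\right) = \left(-1\right) \left(-7\right) \left(-36\right) = 7 \left(-36\right) = -252$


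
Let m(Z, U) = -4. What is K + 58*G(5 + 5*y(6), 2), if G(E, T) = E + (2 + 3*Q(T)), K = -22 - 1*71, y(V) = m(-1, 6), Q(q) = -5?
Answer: -1717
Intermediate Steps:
y(V) = -4
K = -93 (K = -22 - 71 = -93)
G(E, T) = -13 + E (G(E, T) = E + (2 + 3*(-5)) = E + (2 - 15) = E - 13 = -13 + E)
K + 58*G(5 + 5*y(6), 2) = -93 + 58*(-13 + (5 + 5*(-4))) = -93 + 58*(-13 + (5 - 20)) = -93 + 58*(-13 - 15) = -93 + 58*(-28) = -93 - 1624 = -1717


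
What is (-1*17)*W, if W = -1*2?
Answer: 34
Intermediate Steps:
W = -2
(-1*17)*W = -1*17*(-2) = -17*(-2) = 34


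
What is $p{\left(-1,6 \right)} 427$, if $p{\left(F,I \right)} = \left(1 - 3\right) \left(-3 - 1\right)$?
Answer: $3416$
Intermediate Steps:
$p{\left(F,I \right)} = 8$ ($p{\left(F,I \right)} = \left(-2\right) \left(-4\right) = 8$)
$p{\left(-1,6 \right)} 427 = 8 \cdot 427 = 3416$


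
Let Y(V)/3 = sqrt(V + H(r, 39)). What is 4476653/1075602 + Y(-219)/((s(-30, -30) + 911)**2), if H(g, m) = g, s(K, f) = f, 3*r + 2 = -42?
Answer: 4476653/1075602 + I*sqrt(2103)/776161 ≈ 4.162 + 5.9084e-5*I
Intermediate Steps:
r = -44/3 (r = -2/3 + (1/3)*(-42) = -2/3 - 14 = -44/3 ≈ -14.667)
Y(V) = 3*sqrt(-44/3 + V) (Y(V) = 3*sqrt(V - 44/3) = 3*sqrt(-44/3 + V))
4476653/1075602 + Y(-219)/((s(-30, -30) + 911)**2) = 4476653/1075602 + sqrt(-132 + 9*(-219))/((-30 + 911)**2) = 4476653*(1/1075602) + sqrt(-132 - 1971)/(881**2) = 4476653/1075602 + sqrt(-2103)/776161 = 4476653/1075602 + (I*sqrt(2103))*(1/776161) = 4476653/1075602 + I*sqrt(2103)/776161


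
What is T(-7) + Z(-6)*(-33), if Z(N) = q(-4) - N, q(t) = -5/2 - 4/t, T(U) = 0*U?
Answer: -297/2 ≈ -148.50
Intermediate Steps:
T(U) = 0
q(t) = -5/2 - 4/t (q(t) = -5*½ - 4/t = -5/2 - 4/t)
Z(N) = -3/2 - N (Z(N) = (-5/2 - 4/(-4)) - N = (-5/2 - 4*(-¼)) - N = (-5/2 + 1) - N = -3/2 - N)
T(-7) + Z(-6)*(-33) = 0 + (-3/2 - 1*(-6))*(-33) = 0 + (-3/2 + 6)*(-33) = 0 + (9/2)*(-33) = 0 - 297/2 = -297/2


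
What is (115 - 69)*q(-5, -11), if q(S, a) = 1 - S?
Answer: 276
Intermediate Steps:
(115 - 69)*q(-5, -11) = (115 - 69)*(1 - 1*(-5)) = 46*(1 + 5) = 46*6 = 276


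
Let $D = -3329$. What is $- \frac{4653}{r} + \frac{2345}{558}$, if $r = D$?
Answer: $\frac{10402879}{1857582} \approx 5.6002$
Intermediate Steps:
$r = -3329$
$- \frac{4653}{r} + \frac{2345}{558} = - \frac{4653}{-3329} + \frac{2345}{558} = \left(-4653\right) \left(- \frac{1}{3329}\right) + 2345 \cdot \frac{1}{558} = \frac{4653}{3329} + \frac{2345}{558} = \frac{10402879}{1857582}$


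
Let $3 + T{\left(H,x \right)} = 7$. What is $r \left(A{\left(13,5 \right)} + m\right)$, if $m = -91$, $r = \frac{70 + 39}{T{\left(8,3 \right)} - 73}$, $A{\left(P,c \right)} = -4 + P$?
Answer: $\frac{8938}{69} \approx 129.54$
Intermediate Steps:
$T{\left(H,x \right)} = 4$ ($T{\left(H,x \right)} = -3 + 7 = 4$)
$r = - \frac{109}{69}$ ($r = \frac{70 + 39}{4 - 73} = \frac{109}{-69} = 109 \left(- \frac{1}{69}\right) = - \frac{109}{69} \approx -1.5797$)
$r \left(A{\left(13,5 \right)} + m\right) = - \frac{109 \left(\left(-4 + 13\right) - 91\right)}{69} = - \frac{109 \left(9 - 91\right)}{69} = \left(- \frac{109}{69}\right) \left(-82\right) = \frac{8938}{69}$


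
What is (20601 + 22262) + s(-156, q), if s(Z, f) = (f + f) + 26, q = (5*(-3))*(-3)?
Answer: 42979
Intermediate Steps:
q = 45 (q = -15*(-3) = 45)
s(Z, f) = 26 + 2*f (s(Z, f) = 2*f + 26 = 26 + 2*f)
(20601 + 22262) + s(-156, q) = (20601 + 22262) + (26 + 2*45) = 42863 + (26 + 90) = 42863 + 116 = 42979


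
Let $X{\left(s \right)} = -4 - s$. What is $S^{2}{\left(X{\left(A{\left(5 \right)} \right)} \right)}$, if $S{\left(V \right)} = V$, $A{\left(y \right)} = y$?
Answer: $81$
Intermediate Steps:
$S^{2}{\left(X{\left(A{\left(5 \right)} \right)} \right)} = \left(-4 - 5\right)^{2} = \left(-9\right)^{2} = 81$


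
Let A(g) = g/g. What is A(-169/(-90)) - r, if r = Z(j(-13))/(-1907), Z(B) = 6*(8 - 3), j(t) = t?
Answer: 1937/1907 ≈ 1.0157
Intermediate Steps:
Z(B) = 30 (Z(B) = 6*5 = 30)
A(g) = 1
r = -30/1907 (r = 30/(-1907) = 30*(-1/1907) = -30/1907 ≈ -0.015732)
A(-169/(-90)) - r = 1 - 1*(-30/1907) = 1 + 30/1907 = 1937/1907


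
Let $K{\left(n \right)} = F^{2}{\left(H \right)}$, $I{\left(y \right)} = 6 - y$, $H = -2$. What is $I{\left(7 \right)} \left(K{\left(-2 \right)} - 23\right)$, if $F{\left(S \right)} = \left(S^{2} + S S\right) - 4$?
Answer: $7$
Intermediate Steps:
$F{\left(S \right)} = -4 + 2 S^{2}$ ($F{\left(S \right)} = \left(S^{2} + S^{2}\right) - 4 = 2 S^{2} - 4 = -4 + 2 S^{2}$)
$K{\left(n \right)} = 16$ ($K{\left(n \right)} = \left(-4 + 2 \left(-2\right)^{2}\right)^{2} = \left(-4 + 2 \cdot 4\right)^{2} = \left(-4 + 8\right)^{2} = 4^{2} = 16$)
$I{\left(7 \right)} \left(K{\left(-2 \right)} - 23\right) = \left(6 - 7\right) \left(16 - 23\right) = \left(6 - 7\right) \left(-7\right) = \left(-1\right) \left(-7\right) = 7$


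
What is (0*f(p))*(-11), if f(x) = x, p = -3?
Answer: 0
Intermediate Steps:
(0*f(p))*(-11) = (0*(-3))*(-11) = 0*(-11) = 0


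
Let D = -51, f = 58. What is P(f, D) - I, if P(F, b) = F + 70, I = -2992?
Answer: 3120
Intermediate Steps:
P(F, b) = 70 + F
P(f, D) - I = (70 + 58) - 1*(-2992) = 128 + 2992 = 3120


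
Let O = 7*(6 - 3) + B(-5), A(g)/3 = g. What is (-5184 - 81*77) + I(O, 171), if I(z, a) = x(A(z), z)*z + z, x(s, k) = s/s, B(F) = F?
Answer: -11389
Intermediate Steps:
A(g) = 3*g
x(s, k) = 1
O = 16 (O = 7*(6 - 3) - 5 = 7*3 - 5 = 21 - 5 = 16)
I(z, a) = 2*z (I(z, a) = 1*z + z = z + z = 2*z)
(-5184 - 81*77) + I(O, 171) = (-5184 - 81*77) + 2*16 = (-5184 - 6237) + 32 = -11421 + 32 = -11389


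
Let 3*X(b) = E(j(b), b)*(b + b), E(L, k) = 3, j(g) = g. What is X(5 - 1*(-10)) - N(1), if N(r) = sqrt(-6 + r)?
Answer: 30 - I*sqrt(5) ≈ 30.0 - 2.2361*I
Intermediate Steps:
X(b) = 2*b (X(b) = (3*(b + b))/3 = (3*(2*b))/3 = (6*b)/3 = 2*b)
X(5 - 1*(-10)) - N(1) = 2*(5 - 1*(-10)) - sqrt(-6 + 1) = 2*(5 + 10) - sqrt(-5) = 2*15 - I*sqrt(5) = 30 - I*sqrt(5)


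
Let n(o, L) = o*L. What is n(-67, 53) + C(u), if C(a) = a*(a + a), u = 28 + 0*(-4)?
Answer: -1983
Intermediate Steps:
n(o, L) = L*o
u = 28 (u = 28 + 0 = 28)
C(a) = 2*a**2 (C(a) = a*(2*a) = 2*a**2)
n(-67, 53) + C(u) = 53*(-67) + 2*28**2 = -3551 + 2*784 = -3551 + 1568 = -1983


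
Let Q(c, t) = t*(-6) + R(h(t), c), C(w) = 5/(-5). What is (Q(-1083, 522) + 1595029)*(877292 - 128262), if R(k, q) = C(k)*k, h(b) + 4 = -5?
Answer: 1192385351180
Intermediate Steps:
h(b) = -9 (h(b) = -4 - 5 = -9)
C(w) = -1 (C(w) = 5*(-⅕) = -1)
R(k, q) = -k
Q(c, t) = 9 - 6*t (Q(c, t) = t*(-6) - 1*(-9) = -6*t + 9 = 9 - 6*t)
(Q(-1083, 522) + 1595029)*(877292 - 128262) = ((9 - 6*522) + 1595029)*(877292 - 128262) = ((9 - 3132) + 1595029)*749030 = (-3123 + 1595029)*749030 = 1591906*749030 = 1192385351180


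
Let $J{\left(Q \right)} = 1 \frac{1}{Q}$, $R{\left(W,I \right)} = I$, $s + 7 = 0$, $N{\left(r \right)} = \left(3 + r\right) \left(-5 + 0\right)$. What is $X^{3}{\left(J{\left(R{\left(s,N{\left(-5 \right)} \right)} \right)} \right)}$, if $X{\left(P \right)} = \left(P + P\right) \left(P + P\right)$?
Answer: $\frac{1}{15625} \approx 6.4 \cdot 10^{-5}$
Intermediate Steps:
$N{\left(r \right)} = -15 - 5 r$ ($N{\left(r \right)} = \left(3 + r\right) \left(-5\right) = -15 - 5 r$)
$s = -7$ ($s = -7 + 0 = -7$)
$J{\left(Q \right)} = \frac{1}{Q}$
$X{\left(P \right)} = 4 P^{2}$ ($X{\left(P \right)} = 2 P 2 P = 4 P^{2}$)
$X^{3}{\left(J{\left(R{\left(s,N{\left(-5 \right)} \right)} \right)} \right)} = \left(4 \left(\frac{1}{-15 - -25}\right)^{2}\right)^{3} = \left(4 \left(\frac{1}{-15 + 25}\right)^{2}\right)^{3} = \left(4 \left(\frac{1}{10}\right)^{2}\right)^{3} = \left(\frac{4}{100}\right)^{3} = \left(4 \cdot \frac{1}{100}\right)^{3} = \left(\frac{1}{25}\right)^{3} = \frac{1}{15625}$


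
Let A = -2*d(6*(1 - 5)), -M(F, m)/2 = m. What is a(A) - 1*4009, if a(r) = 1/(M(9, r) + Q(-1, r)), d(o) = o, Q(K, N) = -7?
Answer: -412928/103 ≈ -4009.0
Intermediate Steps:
M(F, m) = -2*m
A = 48 (A = -12*(1 - 5) = -12*(-4) = -2*(-24) = 48)
a(r) = 1/(-7 - 2*r) (a(r) = 1/(-2*r - 7) = 1/(-7 - 2*r))
a(A) - 1*4009 = -1/(7 + 2*48) - 1*4009 = -1/(7 + 96) - 4009 = -1/103 - 4009 = -412928/103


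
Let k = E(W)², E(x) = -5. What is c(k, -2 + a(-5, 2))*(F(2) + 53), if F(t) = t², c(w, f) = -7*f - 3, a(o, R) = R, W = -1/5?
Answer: -171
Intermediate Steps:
W = -⅕ (W = -1*⅕ = -⅕ ≈ -0.20000)
k = 25 (k = (-5)² = 25)
c(w, f) = -3 - 7*f
c(k, -2 + a(-5, 2))*(F(2) + 53) = (-3 - 7*(-2 + 2))*(2² + 53) = (-3 - 7*0)*(4 + 53) = (-3 + 0)*57 = -3*57 = -171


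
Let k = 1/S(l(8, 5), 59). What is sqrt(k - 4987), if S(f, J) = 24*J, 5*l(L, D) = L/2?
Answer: I*sqrt(2499803214)/708 ≈ 70.619*I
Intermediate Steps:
l(L, D) = L/10 (l(L, D) = (L/2)/5 = L/10)
k = 1/1416 (k = 1/(24*59) = 1/1416 ≈ 0.00070621)
sqrt(k - 4987) = sqrt(1/1416 - 4987) = sqrt(-7061591/1416) = I*sqrt(2499803214)/708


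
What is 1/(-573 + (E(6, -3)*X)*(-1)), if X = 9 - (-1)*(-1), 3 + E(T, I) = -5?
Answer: -1/509 ≈ -0.0019646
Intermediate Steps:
E(T, I) = -8 (E(T, I) = -3 - 5 = -8)
X = 8 (X = 9 - 1*1 = 9 - 1 = 8)
1/(-573 + (E(6, -3)*X)*(-1)) = 1/(-573 - 8*8*(-1)) = 1/(-573 - 64*(-1)) = 1/(-573 + 64) = 1/(-509) = -1/509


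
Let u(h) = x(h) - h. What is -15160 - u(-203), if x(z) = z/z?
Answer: -15364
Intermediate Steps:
x(z) = 1
u(h) = 1 - h
-15160 - u(-203) = -15160 - (1 - 1*(-203)) = -15160 - (1 + 203) = -15160 - 1*204 = -15160 - 204 = -15364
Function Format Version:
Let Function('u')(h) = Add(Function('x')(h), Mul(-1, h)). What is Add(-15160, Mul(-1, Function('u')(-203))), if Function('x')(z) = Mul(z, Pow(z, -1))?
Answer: -15364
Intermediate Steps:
Function('x')(z) = 1
Function('u')(h) = Add(1, Mul(-1, h))
Add(-15160, Mul(-1, Function('u')(-203))) = Add(-15160, Mul(-1, Add(1, Mul(-1, -203)))) = Add(-15160, Mul(-1, Add(1, 203))) = Add(-15160, Mul(-1, 204)) = Add(-15160, -204) = -15364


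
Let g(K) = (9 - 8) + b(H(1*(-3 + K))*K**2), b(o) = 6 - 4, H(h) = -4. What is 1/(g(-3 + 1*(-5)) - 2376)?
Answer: -1/2373 ≈ -0.00042141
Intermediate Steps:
b(o) = 2
g(K) = 3 (g(K) = (9 - 8) + 2 = 1 + 2 = 3)
1/(g(-3 + 1*(-5)) - 2376) = 1/(3 - 2376) = 1/(-2373) = -1/2373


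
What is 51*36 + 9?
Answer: 1845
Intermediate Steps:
51*36 + 9 = 1836 + 9 = 1845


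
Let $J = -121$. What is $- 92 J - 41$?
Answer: $11091$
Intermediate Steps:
$- 92 J - 41 = \left(-92\right) \left(-121\right) - 41 = 11132 - 41 = 11091$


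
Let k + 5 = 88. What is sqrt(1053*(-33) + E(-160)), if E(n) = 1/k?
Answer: I*sqrt(239385778)/83 ≈ 186.41*I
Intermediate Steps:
k = 83 (k = -5 + 88 = 83)
E(n) = 1/83
sqrt(1053*(-33) + E(-160)) = sqrt(1053*(-33) + 1/83) = sqrt(-34749 + 1/83) = sqrt(-2884166/83) = I*sqrt(239385778)/83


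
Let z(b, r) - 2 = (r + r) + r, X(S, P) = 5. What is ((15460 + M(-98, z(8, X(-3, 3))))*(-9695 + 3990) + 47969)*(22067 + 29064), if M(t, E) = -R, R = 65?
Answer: -4488305052286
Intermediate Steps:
z(b, r) = 2 + 3*r (z(b, r) = 2 + ((r + r) + r) = 2 + (2*r + r) = 2 + 3*r)
M(t, E) = -65 (M(t, E) = -1*65 = -65)
((15460 + M(-98, z(8, X(-3, 3))))*(-9695 + 3990) + 47969)*(22067 + 29064) = ((15460 - 65)*(-9695 + 3990) + 47969)*(22067 + 29064) = (15395*(-5705) + 47969)*51131 = (-87828475 + 47969)*51131 = -87780506*51131 = -4488305052286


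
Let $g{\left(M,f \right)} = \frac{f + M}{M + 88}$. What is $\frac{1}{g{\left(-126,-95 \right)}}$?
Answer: $\frac{38}{221} \approx 0.17195$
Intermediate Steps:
$g{\left(M,f \right)} = \frac{M + f}{88 + M}$
$\frac{1}{g{\left(-126,-95 \right)}} = \frac{1}{\frac{1}{88 - 126} \left(-126 - 95\right)} = \frac{1}{\frac{1}{-38} \left(-221\right)} = \frac{1}{\left(- \frac{1}{38}\right) \left(-221\right)} = \frac{1}{\frac{221}{38}} = \frac{38}{221}$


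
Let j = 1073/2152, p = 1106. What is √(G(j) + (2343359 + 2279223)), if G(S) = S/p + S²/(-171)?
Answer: √21270080408784774661745/67833192 ≈ 2150.0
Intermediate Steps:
j = 1073/2152 (j = 1073*(1/2152) = 1073/2152 ≈ 0.49861)
G(S) = -S²/171 + S/1106 (G(S) = S/1106 + S²/(-171) = S*(1/1106) + S²*(-1/171) = S/1106 - S²/171 = -S²/171 + S/1106)
√(G(j) + (2343359 + 2279223)) = √((1/189126)*(1073/2152)*(171 - 1106*1073/2152) + (2343359 + 2279223)) = √((1/189126)*(1073/2152)*(171 - 593369/1076) + 4622582) = √((1/189126)*(1073/2152)*(-409373/1076) + 4622582) = √(-439257229/437931087552 + 4622582) = √(2024372362119042035/437931087552) = √21270080408784774661745/67833192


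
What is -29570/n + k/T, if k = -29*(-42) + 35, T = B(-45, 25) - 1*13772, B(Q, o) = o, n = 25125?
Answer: -87596083/69078675 ≈ -1.2681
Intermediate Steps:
T = -13747 (T = 25 - 1*13772 = 25 - 13772 = -13747)
k = 1253 (k = 1218 + 35 = 1253)
-29570/n + k/T = -29570/25125 + 1253/(-13747) = -29570*1/25125 + 1253*(-1/13747) = -5914/5025 - 1253/13747 = -87596083/69078675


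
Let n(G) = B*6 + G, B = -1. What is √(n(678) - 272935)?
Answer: I*√272263 ≈ 521.79*I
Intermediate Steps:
n(G) = -6 + G (n(G) = -1*6 + G = -6 + G)
√(n(678) - 272935) = √((-6 + 678) - 272935) = √(672 - 272935) = √(-272263) = I*√272263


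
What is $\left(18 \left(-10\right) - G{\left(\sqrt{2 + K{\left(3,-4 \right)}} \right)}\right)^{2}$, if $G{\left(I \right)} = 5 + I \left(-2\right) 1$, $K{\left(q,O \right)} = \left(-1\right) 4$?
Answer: $34217 - 740 i \sqrt{2} \approx 34217.0 - 1046.5 i$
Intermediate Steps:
$K{\left(q,O \right)} = -4$
$G{\left(I \right)} = 5 - 2 I$ ($G{\left(I \right)} = 5 + - 2 I 1 = 5 - 2 I$)
$\left(18 \left(-10\right) - G{\left(\sqrt{2 + K{\left(3,-4 \right)}} \right)}\right)^{2} = \left(18 \left(-10\right) - \left(5 - 2 \sqrt{2 - 4}\right)\right)^{2} = \left(-180 - \left(5 - 2 \sqrt{-2}\right)\right)^{2} = \left(-180 - \left(5 - 2 i \sqrt{2}\right)\right)^{2} = \left(-185 + 2 i \sqrt{2}\right)^{2}$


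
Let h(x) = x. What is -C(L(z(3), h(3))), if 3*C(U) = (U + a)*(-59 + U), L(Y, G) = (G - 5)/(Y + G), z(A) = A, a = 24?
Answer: 12638/27 ≈ 468.07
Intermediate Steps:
L(Y, G) = (-5 + G)/(G + Y)
C(U) = (-59 + U)*(24 + U)/3 (C(U) = ((U + 24)*(-59 + U))/3 = ((24 + U)*(-59 + U))/3 = ((-59 + U)*(24 + U))/3 = (-59 + U)*(24 + U)/3)
-C(L(z(3), h(3))) = -(-472 - 35*(-5 + 3)/(3*(3 + 3)) + ((-5 + 3)/(3 + 3))**2/3) = -(-472 - 35*(-2)/(3*6) + (-2/6)**2/3) = -(-472 - 35*(-2)/18 + ((1/6)*(-2))**2/3) = -(-472 - 35/3*(-1/3) + (-1/3)**2/3) = -(-472 + 35/9 + (1/3)*(1/9)) = -(-472 + 35/9 + 1/27) = -1*(-12638/27) = 12638/27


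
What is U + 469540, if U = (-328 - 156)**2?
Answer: 703796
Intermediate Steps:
U = 234256 (U = (-484)**2 = 234256)
U + 469540 = 234256 + 469540 = 703796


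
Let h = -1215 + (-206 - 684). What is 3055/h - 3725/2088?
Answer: -2843993/879048 ≈ -3.2353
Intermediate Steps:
h = -2105 (h = -1215 - 890 = -2105)
3055/h - 3725/2088 = 3055/(-2105) - 3725/2088 = 3055*(-1/2105) - 3725*1/2088 = -611/421 - 3725/2088 = -2843993/879048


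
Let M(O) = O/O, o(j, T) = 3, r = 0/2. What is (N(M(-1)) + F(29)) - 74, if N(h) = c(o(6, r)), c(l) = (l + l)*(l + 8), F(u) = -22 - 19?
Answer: -49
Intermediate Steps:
r = 0 (r = 0*(1/2) = 0)
F(u) = -41
M(O) = 1
c(l) = 2*l*(8 + l) (c(l) = (2*l)*(8 + l) = 2*l*(8 + l))
N(h) = 66 (N(h) = 2*3*(8 + 3) = 2*3*11 = 66)
(N(M(-1)) + F(29)) - 74 = (66 - 41) - 74 = 25 - 74 = -49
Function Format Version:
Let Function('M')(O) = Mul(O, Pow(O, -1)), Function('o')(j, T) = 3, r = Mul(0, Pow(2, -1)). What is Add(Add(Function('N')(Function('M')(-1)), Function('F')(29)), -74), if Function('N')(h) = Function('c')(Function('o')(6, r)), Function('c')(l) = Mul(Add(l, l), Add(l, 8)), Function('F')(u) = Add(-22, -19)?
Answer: -49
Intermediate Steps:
r = 0 (r = Mul(0, Rational(1, 2)) = 0)
Function('F')(u) = -41
Function('M')(O) = 1
Function('c')(l) = Mul(2, l, Add(8, l)) (Function('c')(l) = Mul(Mul(2, l), Add(8, l)) = Mul(2, l, Add(8, l)))
Function('N')(h) = 66 (Function('N')(h) = Mul(2, 3, Add(8, 3)) = Mul(2, 3, 11) = 66)
Add(Add(Function('N')(Function('M')(-1)), Function('F')(29)), -74) = Add(Add(66, -41), -74) = Add(25, -74) = -49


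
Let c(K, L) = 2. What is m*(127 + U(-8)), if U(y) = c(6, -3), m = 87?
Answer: 11223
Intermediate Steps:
U(y) = 2
m*(127 + U(-8)) = 87*(127 + 2) = 87*129 = 11223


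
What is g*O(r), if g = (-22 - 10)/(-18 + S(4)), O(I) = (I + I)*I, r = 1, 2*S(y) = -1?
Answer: 128/37 ≈ 3.4595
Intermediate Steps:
S(y) = -½ (S(y) = (½)*(-1) = -½)
O(I) = 2*I² (O(I) = (2*I)*I = 2*I²)
g = 64/37 (g = (-22 - 10)/(-18 - ½) = -32/(-37/2) = -32*(-2/37) = 64/37 ≈ 1.7297)
g*O(r) = 64*(2*1²)/37 = 64*(2*1)/37 = (64/37)*2 = 128/37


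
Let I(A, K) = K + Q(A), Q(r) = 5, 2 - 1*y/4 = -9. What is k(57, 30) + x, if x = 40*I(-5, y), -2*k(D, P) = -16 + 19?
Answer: 3917/2 ≈ 1958.5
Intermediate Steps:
y = 44 (y = 8 - 4*(-9) = 8 + 36 = 44)
k(D, P) = -3/2 (k(D, P) = -(-16 + 19)/2 = -1/2*3 = -3/2)
I(A, K) = 5 + K (I(A, K) = K + 5 = 5 + K)
x = 1960 (x = 40*(5 + 44) = 40*49 = 1960)
k(57, 30) + x = -3/2 + 1960 = 3917/2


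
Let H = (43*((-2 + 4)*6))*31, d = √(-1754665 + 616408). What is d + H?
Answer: 15996 + 3*I*√126473 ≈ 15996.0 + 1066.9*I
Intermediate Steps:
d = 3*I*√126473 (d = √(-1138257) = 3*I*√126473 ≈ 1066.9*I)
H = 15996 (H = (43*(2*6))*31 = (43*12)*31 = 516*31 = 15996)
d + H = 3*I*√126473 + 15996 = 15996 + 3*I*√126473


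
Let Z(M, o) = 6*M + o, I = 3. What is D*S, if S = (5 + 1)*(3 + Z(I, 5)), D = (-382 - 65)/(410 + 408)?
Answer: -34866/409 ≈ -85.247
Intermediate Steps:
Z(M, o) = o + 6*M
D = -447/818 ≈ -0.54645
S = 156 (S = (5 + 1)*(3 + (5 + 6*3)) = 6*(3 + (5 + 18)) = 6*(3 + 23) = 6*26 = 156)
D*S = -447/818*156 = -34866/409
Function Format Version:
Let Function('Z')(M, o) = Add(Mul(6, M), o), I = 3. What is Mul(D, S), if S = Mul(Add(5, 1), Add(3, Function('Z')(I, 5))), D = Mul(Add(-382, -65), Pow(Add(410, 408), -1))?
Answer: Rational(-34866, 409) ≈ -85.247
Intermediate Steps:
Function('Z')(M, o) = Add(o, Mul(6, M))
D = Rational(-447, 818) (D = Mul(-447, Pow(818, -1)) = Mul(-447, Rational(1, 818)) = Rational(-447, 818) ≈ -0.54645)
S = 156 (S = Mul(Add(5, 1), Add(3, Add(5, Mul(6, 3)))) = Mul(6, Add(3, Add(5, 18))) = Mul(6, Add(3, 23)) = Mul(6, 26) = 156)
Mul(D, S) = Mul(Rational(-447, 818), 156) = Rational(-34866, 409)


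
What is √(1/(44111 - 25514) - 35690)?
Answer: I*√12343329698613/18597 ≈ 188.92*I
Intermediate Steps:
√(1/(44111 - 25514) - 35690) = √(1/18597 - 35690) = √(-663726929/18597) = I*√12343329698613/18597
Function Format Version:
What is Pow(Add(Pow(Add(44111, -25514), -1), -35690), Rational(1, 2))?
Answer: Mul(Rational(1, 18597), I, Pow(12343329698613, Rational(1, 2))) ≈ Mul(188.92, I)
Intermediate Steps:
Pow(Add(Pow(Add(44111, -25514), -1), -35690), Rational(1, 2)) = Pow(Add(Pow(18597, -1), -35690), Rational(1, 2)) = Pow(Add(Rational(1, 18597), -35690), Rational(1, 2)) = Pow(Rational(-663726929, 18597), Rational(1, 2)) = Mul(Rational(1, 18597), I, Pow(12343329698613, Rational(1, 2)))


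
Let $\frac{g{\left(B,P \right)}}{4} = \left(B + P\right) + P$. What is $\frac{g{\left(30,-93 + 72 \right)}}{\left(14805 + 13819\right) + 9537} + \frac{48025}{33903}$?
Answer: $\frac{1831054681}{1293772383} \approx 1.4153$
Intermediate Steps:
$g{\left(B,P \right)} = 4 B + 8 P$ ($g{\left(B,P \right)} = 4 \left(\left(B + P\right) + P\right) = 4 \left(B + 2 P\right) = 4 B + 8 P$)
$\frac{g{\left(30,-93 + 72 \right)}}{\left(14805 + 13819\right) + 9537} + \frac{48025}{33903} = \frac{4 \cdot 30 + 8 \left(-93 + 72\right)}{\left(14805 + 13819\right) + 9537} + \frac{48025}{33903} = \frac{120 + 8 \left(-21\right)}{28624 + 9537} + 48025 \cdot \frac{1}{33903} = \frac{120 - 168}{38161} + \frac{48025}{33903} = \left(-48\right) \frac{1}{38161} + \frac{48025}{33903} = - \frac{48}{38161} + \frac{48025}{33903} = \frac{1831054681}{1293772383}$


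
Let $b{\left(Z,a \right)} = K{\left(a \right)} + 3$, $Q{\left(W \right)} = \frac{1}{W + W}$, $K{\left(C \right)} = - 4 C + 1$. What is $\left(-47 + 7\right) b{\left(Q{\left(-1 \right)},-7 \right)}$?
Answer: $-1280$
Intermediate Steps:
$K{\left(C \right)} = 1 - 4 C$
$Q{\left(W \right)} = \frac{1}{2 W}$
$b{\left(Z,a \right)} = 4 - 4 a$ ($b{\left(Z,a \right)} = \left(1 - 4 a\right) + 3 = 4 - 4 a$)
$\left(-47 + 7\right) b{\left(Q{\left(-1 \right)},-7 \right)} = \left(-47 + 7\right) \left(4 - -28\right) = - 40 \left(4 + 28\right) = \left(-40\right) 32 = -1280$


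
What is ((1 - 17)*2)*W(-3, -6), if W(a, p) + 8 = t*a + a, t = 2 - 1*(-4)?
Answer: 928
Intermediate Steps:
t = 6 (t = 2 + 4 = 6)
W(a, p) = -8 + 7*a (W(a, p) = -8 + (6*a + a) = -8 + 7*a)
((1 - 17)*2)*W(-3, -6) = ((1 - 17)*2)*(-8 + 7*(-3)) = (-16*2)*(-8 - 21) = -32*(-29) = 928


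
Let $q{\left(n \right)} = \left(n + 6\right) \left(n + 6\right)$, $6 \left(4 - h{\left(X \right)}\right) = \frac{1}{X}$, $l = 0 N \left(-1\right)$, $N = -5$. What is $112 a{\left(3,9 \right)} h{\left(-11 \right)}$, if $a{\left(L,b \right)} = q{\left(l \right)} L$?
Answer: $\frac{534240}{11} \approx 48567.0$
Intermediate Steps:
$l = 0$ ($l = 0 \left(-5\right) \left(-1\right) = 0 \left(-1\right) = 0$)
$h{\left(X \right)} = 4 - \frac{1}{6 X}$
$q{\left(n \right)} = \left(6 + n\right)^{2}$ ($q{\left(n \right)} = \left(6 + n\right) \left(6 + n\right) = \left(6 + n\right)^{2}$)
$a{\left(L,b \right)} = 36 L$ ($a{\left(L,b \right)} = \left(6 + 0\right)^{2} L = 6^{2} L = 36 L$)
$112 a{\left(3,9 \right)} h{\left(-11 \right)} = 112 \cdot 36 \cdot 3 \left(4 - \frac{1}{6 \left(-11\right)}\right) = 112 \cdot 108 \left(4 - - \frac{1}{66}\right) = 12096 \left(4 + \frac{1}{66}\right) = 12096 \cdot \frac{265}{66} = \frac{534240}{11}$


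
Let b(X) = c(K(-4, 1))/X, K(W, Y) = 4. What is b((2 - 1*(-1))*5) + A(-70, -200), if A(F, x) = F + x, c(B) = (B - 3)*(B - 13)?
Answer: -1353/5 ≈ -270.60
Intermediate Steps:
c(B) = (-13 + B)*(-3 + B) (c(B) = (-3 + B)*(-13 + B) = (-13 + B)*(-3 + B))
b(X) = -9/X (b(X) = (39 + 4² - 16*4)/X = (39 + 16 - 64)/X = -9/X)
b((2 - 1*(-1))*5) + A(-70, -200) = -9*1/(5*(2 - 1*(-1))) + (-70 - 200) = -9*1/(5*(2 + 1)) - 270 = -9/(3*5) - 270 = -9/15 - 270 = -9*1/15 - 270 = -⅗ - 270 = -1353/5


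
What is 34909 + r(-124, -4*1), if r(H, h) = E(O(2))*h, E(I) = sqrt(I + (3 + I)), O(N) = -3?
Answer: 34909 - 4*I*sqrt(3) ≈ 34909.0 - 6.9282*I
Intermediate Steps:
E(I) = sqrt(3 + 2*I)
r(H, h) = I*h*sqrt(3) (r(H, h) = sqrt(3 + 2*(-3))*h = sqrt(3 - 6)*h = sqrt(-3)*h = (I*sqrt(3))*h = I*h*sqrt(3))
34909 + r(-124, -4*1) = 34909 + I*(-4*1)*sqrt(3) = 34909 + I*(-4)*sqrt(3) = 34909 - 4*I*sqrt(3)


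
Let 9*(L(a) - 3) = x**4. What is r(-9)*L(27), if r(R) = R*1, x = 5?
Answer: -652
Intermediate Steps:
r(R) = R
L(a) = 652/9 (L(a) = 3 + (1/9)*5**4 = 3 + (1/9)*625 = 3 + 625/9 = 652/9)
r(-9)*L(27) = -9*652/9 = -652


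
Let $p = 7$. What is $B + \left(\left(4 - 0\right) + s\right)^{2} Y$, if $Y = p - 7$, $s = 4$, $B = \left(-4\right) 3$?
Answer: $-12$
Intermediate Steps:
$B = -12$
$Y = 0$ ($Y = 7 - 7 = 0$)
$B + \left(\left(4 - 0\right) + s\right)^{2} Y = -12 + \left(\left(4 - 0\right) + 4\right)^{2} \cdot 0 = -12 + \left(\left(4 + 0\right) + 4\right)^{2} \cdot 0 = -12 + \left(4 + 4\right)^{2} \cdot 0 = -12 + 8^{2} \cdot 0 = -12 + 64 \cdot 0 = -12 + 0 = -12$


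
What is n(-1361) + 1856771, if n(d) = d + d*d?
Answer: 3707731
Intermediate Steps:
n(d) = d + d**2
n(-1361) + 1856771 = -1361*(1 - 1361) + 1856771 = -1361*(-1360) + 1856771 = 1850960 + 1856771 = 3707731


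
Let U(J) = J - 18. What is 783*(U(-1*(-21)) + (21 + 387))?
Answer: 321813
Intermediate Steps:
U(J) = -18 + J
783*(U(-1*(-21)) + (21 + 387)) = 783*((-18 - 1*(-21)) + (21 + 387)) = 783*((-18 + 21) + 408) = 783*(3 + 408) = 783*411 = 321813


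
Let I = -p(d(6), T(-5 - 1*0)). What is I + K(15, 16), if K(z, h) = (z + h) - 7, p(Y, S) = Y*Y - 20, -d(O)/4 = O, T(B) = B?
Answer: -532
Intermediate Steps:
d(O) = -4*O
p(Y, S) = -20 + Y² (p(Y, S) = Y² - 20 = -20 + Y²)
K(z, h) = -7 + h + z (K(z, h) = (h + z) - 7 = -7 + h + z)
I = -556 (I = -(-20 + (-4*6)²) = -(-20 + (-24)²) = -(-20 + 576) = -1*556 = -556)
I + K(15, 16) = -556 + (-7 + 16 + 15) = -556 + 24 = -532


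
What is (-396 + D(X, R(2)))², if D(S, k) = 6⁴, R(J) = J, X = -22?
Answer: 810000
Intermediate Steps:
D(S, k) = 1296
(-396 + D(X, R(2)))² = (-396 + 1296)² = 900² = 810000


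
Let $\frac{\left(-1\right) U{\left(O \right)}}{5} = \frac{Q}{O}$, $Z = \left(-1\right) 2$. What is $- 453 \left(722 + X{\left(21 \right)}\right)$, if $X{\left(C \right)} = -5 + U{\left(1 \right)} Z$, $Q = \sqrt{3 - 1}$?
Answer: $-324801 - 4530 \sqrt{2} \approx -3.3121 \cdot 10^{5}$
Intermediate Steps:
$Q = \sqrt{2} \approx 1.4142$
$Z = -2$
$U{\left(O \right)} = - \frac{5 \sqrt{2}}{O}$ ($U{\left(O \right)} = - 5 \frac{\sqrt{2}}{O} = - \frac{5 \sqrt{2}}{O}$)
$X{\left(C \right)} = -5 + 10 \sqrt{2}$ ($X{\left(C \right)} = -5 + - \frac{5 \sqrt{2}}{1} \left(-2\right) = -5 + \left(-5\right) \sqrt{2} \cdot 1 \left(-2\right) = -5 + - 5 \sqrt{2} \left(-2\right) = -5 + 10 \sqrt{2}$)
$- 453 \left(722 + X{\left(21 \right)}\right) = - 453 \left(722 - \left(5 - 10 \sqrt{2}\right)\right) = - 453 \left(717 + 10 \sqrt{2}\right) = -324801 - 4530 \sqrt{2}$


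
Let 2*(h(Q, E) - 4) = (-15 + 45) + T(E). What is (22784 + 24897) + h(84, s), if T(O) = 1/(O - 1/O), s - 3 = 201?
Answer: 1985035602/41615 ≈ 47700.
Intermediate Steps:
s = 204 (s = 3 + 201 = 204)
h(Q, E) = 19 + E/(2*(-1 + E**2)) (h(Q, E) = 4 + ((-15 + 45) + E/(-1 + E**2))/2 = 4 + (30 + E/(-1 + E**2))/2 = 4 + (15 + E/(2*(-1 + E**2))) = 19 + E/(2*(-1 + E**2)))
(22784 + 24897) + h(84, s) = (22784 + 24897) + (-38 + 204 + 38*204**2)/(2*(-1 + 204**2)) = 47681 + (-38 + 204 + 38*41616)/(2*(-1 + 41616)) = 47681 + (1/2)*(-38 + 204 + 1581408)/41615 = 47681 + (1/2)*(1/41615)*1581574 = 47681 + 790787/41615 = 1985035602/41615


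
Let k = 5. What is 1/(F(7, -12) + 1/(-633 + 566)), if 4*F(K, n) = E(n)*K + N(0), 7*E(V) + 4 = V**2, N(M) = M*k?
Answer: 67/2344 ≈ 0.028584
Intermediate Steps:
N(M) = 5*M (N(M) = M*5 = 5*M)
E(V) = -4/7 + V**2/7
F(K, n) = K*(-4/7 + n**2/7)/4 (F(K, n) = ((-4/7 + n**2/7)*K + 5*0)/4 = (K*(-4/7 + n**2/7) + 0)/4 = (K*(-4/7 + n**2/7))/4 = K*(-4/7 + n**2/7)/4)
1/(F(7, -12) + 1/(-633 + 566)) = 1/((1/28)*7*(-4 + (-12)**2) + 1/(-633 + 566)) = 1/((1/28)*7*(-4 + 144) + 1/(-67)) = 1/((1/28)*7*140 - 1/67) = 1/(35 - 1/67) = 1/(2344/67) = 67/2344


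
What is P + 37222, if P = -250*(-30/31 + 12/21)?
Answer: 8098674/217 ≈ 37321.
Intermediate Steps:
P = 21500/217 (P = -250*(-30*1/31 + 12*(1/21)) = -250*(-30/31 + 4/7) = -250*(-86/217) = 21500/217 ≈ 99.078)
P + 37222 = 21500/217 + 37222 = 8098674/217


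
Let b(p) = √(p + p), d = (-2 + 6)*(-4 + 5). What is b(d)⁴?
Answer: 64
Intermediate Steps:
d = 4 (d = 4*1 = 4)
b(p) = √2*√p (b(p) = √(2*p) = √2*√p)
b(d)⁴ = (√2*√4)⁴ = (√2*2)⁴ = (2*√2)⁴ = 64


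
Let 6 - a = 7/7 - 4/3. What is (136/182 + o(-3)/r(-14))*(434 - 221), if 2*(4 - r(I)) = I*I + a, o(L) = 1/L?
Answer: 8482938/53053 ≈ 159.90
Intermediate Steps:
a = 19/3 (a = 6 - (7/7 - 4/3) = 6 - (7*(⅐) - 4*⅓) = 6 - (1 - 4/3) = 6 - 1*(-⅓) = 6 + ⅓ = 19/3 ≈ 6.3333)
r(I) = ⅚ - I²/2 (r(I) = 4 - (I*I + 19/3)/2 = 4 - (I² + 19/3)/2 = 4 - (19/3 + I²)/2 = 4 + (-19/6 - I²/2) = ⅚ - I²/2)
(136/182 + o(-3)/r(-14))*(434 - 221) = (136/182 + 1/((-3)*(⅚ - ½*(-14)²)))*(434 - 221) = (136*(1/182) - 1/(3*(⅚ - ½*196)))*213 = (68/91 - 1/(3*(⅚ - 98)))*213 = (68/91 - 1/(3*(-583/6)))*213 = (68/91 - ⅓*(-6/583))*213 = (68/91 + 2/583)*213 = (39826/53053)*213 = 8482938/53053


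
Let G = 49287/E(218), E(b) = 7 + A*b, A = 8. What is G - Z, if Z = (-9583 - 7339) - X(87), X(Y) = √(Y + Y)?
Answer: 29679709/1751 + √174 ≈ 16963.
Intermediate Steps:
E(b) = 7 + 8*b
X(Y) = √2*√Y (X(Y) = √(2*Y) = √2*√Y)
G = 49287/1751 (G = 49287/(7 + 8*218) = 49287/(7 + 1744) = 49287/1751 ≈ 28.148)
Z = -16922 - √174 (Z = (-9583 - 7339) - √2*√87 = -16922 - √174 ≈ -16935.)
G - Z = 49287/1751 - (-16922 - √174) = 49287/1751 + (16922 + √174) = 29679709/1751 + √174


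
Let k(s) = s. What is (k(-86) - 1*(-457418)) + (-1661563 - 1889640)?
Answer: -3093871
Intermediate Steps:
(k(-86) - 1*(-457418)) + (-1661563 - 1889640) = (-86 - 1*(-457418)) + (-1661563 - 1889640) = (-86 + 457418) - 3551203 = 457332 - 3551203 = -3093871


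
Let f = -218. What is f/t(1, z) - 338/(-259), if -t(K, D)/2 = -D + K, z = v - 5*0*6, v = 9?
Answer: -25527/2072 ≈ -12.320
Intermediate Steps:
z = 9 (z = 9 - 5*0*6 = 9 + 0*6 = 9 + 0 = 9)
t(K, D) = -2*K + 2*D (t(K, D) = -2*(-D + K) = -2*(K - D) = -2*K + 2*D)
f/t(1, z) - 338/(-259) = -218/(-2*1 + 2*9) - 338/(-259) = -218/(-2 + 18) - 338*(-1/259) = -218/16 + 338/259 = -218*1/16 + 338/259 = -109/8 + 338/259 = -25527/2072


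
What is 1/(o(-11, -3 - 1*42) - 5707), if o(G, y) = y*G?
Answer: -1/5212 ≈ -0.00019187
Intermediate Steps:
o(G, y) = G*y
1/(o(-11, -3 - 1*42) - 5707) = 1/(-11*(-3 - 1*42) - 5707) = 1/(-11*(-3 - 42) - 5707) = 1/(-11*(-45) - 5707) = 1/(495 - 5707) = 1/(-5212) = -1/5212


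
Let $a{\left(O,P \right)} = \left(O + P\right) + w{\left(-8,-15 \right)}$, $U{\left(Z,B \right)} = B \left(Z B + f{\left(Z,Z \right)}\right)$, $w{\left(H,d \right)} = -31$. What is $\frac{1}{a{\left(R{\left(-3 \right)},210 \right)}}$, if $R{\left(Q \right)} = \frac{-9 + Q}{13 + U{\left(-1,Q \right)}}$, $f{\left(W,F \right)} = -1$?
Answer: $\frac{7}{1241} \approx 0.0056406$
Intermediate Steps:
$U{\left(Z,B \right)} = B \left(-1 + B Z\right)$ ($U{\left(Z,B \right)} = B \left(Z B - 1\right) = B \left(B Z - 1\right) = B \left(-1 + B Z\right)$)
$R{\left(Q \right)} = \frac{-9 + Q}{13 + Q \left(-1 - Q\right)}$ ($R{\left(Q \right)} = \frac{-9 + Q}{13 + Q \left(-1 + Q \left(-1\right)\right)} = \frac{-9 + Q}{13 + Q \left(-1 - Q\right)}$)
$a{\left(O,P \right)} = -31 + O + P$ ($a{\left(O,P \right)} = \left(O + P\right) - 31 = -31 + O + P$)
$\frac{1}{a{\left(R{\left(-3 \right)},210 \right)}} = \frac{1}{-31 + \frac{9 - -3}{-13 - 3 + \left(-3\right)^{2}} + 210} = \frac{1}{-31 + \frac{9 + 3}{-13 - 3 + 9} + 210} = \frac{1}{-31 + \frac{1}{-7} \cdot 12 + 210} = \frac{1}{-31 - \frac{12}{7} + 210} = \frac{1}{\frac{1241}{7}} = \frac{7}{1241}$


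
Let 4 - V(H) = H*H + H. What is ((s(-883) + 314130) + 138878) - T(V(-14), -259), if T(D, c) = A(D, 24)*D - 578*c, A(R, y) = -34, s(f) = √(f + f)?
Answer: 297254 + I*√1766 ≈ 2.9725e+5 + 42.024*I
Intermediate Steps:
s(f) = √2*√f (s(f) = √(2*f) = √2*√f)
V(H) = 4 - H - H² (V(H) = 4 - (H*H + H) = 4 - (H² + H) = 4 - (H + H²) = 4 + (-H - H²) = 4 - H - H²)
T(D, c) = -578*c - 34*D (T(D, c) = -34*D - 578*c = -578*c - 34*D)
((s(-883) + 314130) + 138878) - T(V(-14), -259) = ((√2*√(-883) + 314130) + 138878) - (-578*(-259) - 34*(4 - 1*(-14) - 1*(-14)²)) = ((√2*(I*√883) + 314130) + 138878) - (149702 - 34*(4 + 14 - 1*196)) = ((I*√1766 + 314130) + 138878) - (149702 - 34*(4 + 14 - 196)) = ((314130 + I*√1766) + 138878) - (149702 - 34*(-178)) = (453008 + I*√1766) - (149702 + 6052) = (453008 + I*√1766) - 1*155754 = (453008 + I*√1766) - 155754 = 297254 + I*√1766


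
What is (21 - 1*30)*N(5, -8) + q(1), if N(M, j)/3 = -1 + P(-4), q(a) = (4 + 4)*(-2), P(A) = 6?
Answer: -151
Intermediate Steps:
q(a) = -16 (q(a) = 8*(-2) = -16)
N(M, j) = 15 (N(M, j) = 3*(-1 + 6) = 3*5 = 15)
(21 - 1*30)*N(5, -8) + q(1) = (21 - 1*30)*15 - 16 = (21 - 30)*15 - 16 = -9*15 - 16 = -135 - 16 = -151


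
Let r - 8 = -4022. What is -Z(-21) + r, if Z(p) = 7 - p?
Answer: -4042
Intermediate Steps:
r = -4014 (r = 8 - 4022 = -4014)
-Z(-21) + r = -(7 - 1*(-21)) - 4014 = -(7 + 21) - 4014 = -1*28 - 4014 = -28 - 4014 = -4042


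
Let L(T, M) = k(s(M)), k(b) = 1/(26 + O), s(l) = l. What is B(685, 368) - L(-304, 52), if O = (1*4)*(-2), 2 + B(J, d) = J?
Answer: 12293/18 ≈ 682.94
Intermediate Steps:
B(J, d) = -2 + J
O = -8 (O = 4*(-2) = -8)
k(b) = 1/18 (k(b) = 1/(26 - 8) = 1/18)
L(T, M) = 1/18
B(685, 368) - L(-304, 52) = (-2 + 685) - 1*1/18 = 683 - 1/18 = 12293/18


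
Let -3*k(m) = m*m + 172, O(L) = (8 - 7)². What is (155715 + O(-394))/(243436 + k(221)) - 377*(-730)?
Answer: 187499664098/681295 ≈ 2.7521e+5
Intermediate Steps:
O(L) = 1 (O(L) = 1² = 1)
k(m) = -172/3 - m²/3 (k(m) = -(m*m + 172)/3 = -(m² + 172)/3 = -(172 + m²)/3 = -172/3 - m²/3)
(155715 + O(-394))/(243436 + k(221)) - 377*(-730) = (155715 + 1)/(243436 + (-172/3 - ⅓*221²)) - 377*(-730) = 155716/(243436 + (-172/3 - ⅓*48841)) - 1*(-275210) = 155716/(243436 + (-172/3 - 48841/3)) + 275210 = 155716/(243436 - 49013/3) + 275210 = 155716/(681295/3) + 275210 = 155716*(3/681295) + 275210 = 467148/681295 + 275210 = 187499664098/681295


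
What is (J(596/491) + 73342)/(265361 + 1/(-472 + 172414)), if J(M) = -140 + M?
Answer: 6180073134876/22402710221933 ≈ 0.27586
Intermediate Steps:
(J(596/491) + 73342)/(265361 + 1/(-472 + 172414)) = ((-140 + 596/491) + 73342)/(265361 + 1/(-472 + 172414)) = ((-140 + 596*(1/491)) + 73342)/(265361 + 1/171942) = ((-140 + 596/491) + 73342)/(265361 + 1/171942) = (-68144/491 + 73342)/(45626701063/171942) = (35942778/491)*(171942/45626701063) = 6180073134876/22402710221933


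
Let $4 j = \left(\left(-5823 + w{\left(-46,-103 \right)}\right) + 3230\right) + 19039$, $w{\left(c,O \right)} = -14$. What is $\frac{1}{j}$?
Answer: $\frac{1}{4108} \approx 0.00024343$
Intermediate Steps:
$j = 4108$ ($j = \frac{\left(\left(-5823 - 14\right) + 3230\right) + 19039}{4} = \frac{\left(-5837 + 3230\right) + 19039}{4} = \frac{-2607 + 19039}{4} = \frac{1}{4} \cdot 16432 = 4108$)
$\frac{1}{j} = \frac{1}{4108}$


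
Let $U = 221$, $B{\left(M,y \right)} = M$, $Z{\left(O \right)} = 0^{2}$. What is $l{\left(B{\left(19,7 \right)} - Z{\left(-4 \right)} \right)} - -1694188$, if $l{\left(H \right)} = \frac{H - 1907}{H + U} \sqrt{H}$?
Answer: $1694188 - \frac{118 \sqrt{19}}{15} \approx 1.6942 \cdot 10^{6}$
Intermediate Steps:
$Z{\left(O \right)} = 0$
$l{\left(H \right)} = \frac{\sqrt{H} \left(-1907 + H\right)}{221 + H}$ ($l{\left(H \right)} = \frac{H - 1907}{H + 221} \sqrt{H} = \frac{-1907 + H}{221 + H} \sqrt{H} = \frac{\sqrt{H} \left(-1907 + H\right)}{221 + H}$)
$l{\left(B{\left(19,7 \right)} - Z{\left(-4 \right)} \right)} - -1694188 = \frac{\sqrt{19 - 0} \left(-1907 + \left(19 - 0\right)\right)}{221 + \left(19 - 0\right)} - -1694188 = \frac{\sqrt{19 + 0} \left(-1907 + \left(19 + 0\right)\right)}{221 + \left(19 + 0\right)} + 1694188 = \frac{\sqrt{19} \left(-1907 + 19\right)}{221 + 19} + 1694188 = \sqrt{19} \cdot \frac{1}{240} \left(-1888\right) + 1694188 = - \frac{118 \sqrt{19}}{15} + 1694188 = 1694188 - \frac{118 \sqrt{19}}{15}$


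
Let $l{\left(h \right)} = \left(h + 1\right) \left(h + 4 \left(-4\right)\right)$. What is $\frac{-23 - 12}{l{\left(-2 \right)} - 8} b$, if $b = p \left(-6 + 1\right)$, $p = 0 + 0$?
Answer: $0$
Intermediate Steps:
$p = 0$
$l{\left(h \right)} = \left(1 + h\right) \left(-16 + h\right)$ ($l{\left(h \right)} = \left(1 + h\right) \left(h - 16\right) = \left(1 + h\right) \left(-16 + h\right)$)
$b = 0$ ($b = 0 \left(-6 + 1\right) = 0 \left(-5\right) = 0$)
$\frac{-23 - 12}{l{\left(-2 \right)} - 8} b = \frac{-23 - 12}{\left(-16 + \left(-2\right)^{2} - -30\right) - 8} \cdot 0 = - \frac{35}{\left(-16 + 4 + 30\right) - 8} \cdot 0 = - \frac{35}{18 - 8} \cdot 0 = - \frac{35}{10} \cdot 0 = \left(-35\right) \frac{1}{10} \cdot 0 = \left(- \frac{7}{2}\right) 0 = 0$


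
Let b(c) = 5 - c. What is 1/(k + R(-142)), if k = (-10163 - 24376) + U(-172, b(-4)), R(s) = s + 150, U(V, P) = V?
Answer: -1/34703 ≈ -2.8816e-5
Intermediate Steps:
R(s) = 150 + s
k = -34711 (k = (-10163 - 24376) - 172 = -34539 - 172 = -34711)
1/(k + R(-142)) = 1/(-34711 + (150 - 142)) = 1/(-34711 + 8) = 1/(-34703) = -1/34703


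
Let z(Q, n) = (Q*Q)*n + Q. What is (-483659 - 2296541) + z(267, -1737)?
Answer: -126608926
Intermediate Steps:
z(Q, n) = Q + n*Q² (z(Q, n) = Q²*n + Q = n*Q² + Q = Q + n*Q²)
(-483659 - 2296541) + z(267, -1737) = (-483659 - 2296541) + 267*(1 + 267*(-1737)) = -2780200 + 267*(1 - 463779) = -2780200 + 267*(-463778) = -2780200 - 123828726 = -126608926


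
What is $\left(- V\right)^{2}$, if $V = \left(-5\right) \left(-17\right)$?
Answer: $7225$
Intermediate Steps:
$V = 85$
$\left(- V\right)^{2} = \left(\left(-1\right) 85\right)^{2} = \left(-85\right)^{2} = 7225$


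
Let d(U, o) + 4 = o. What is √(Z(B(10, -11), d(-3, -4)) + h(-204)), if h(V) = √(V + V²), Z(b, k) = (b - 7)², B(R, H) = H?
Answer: √(324 + 2*√10353) ≈ 22.967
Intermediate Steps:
d(U, o) = -4 + o
Z(b, k) = (-7 + b)²
√(Z(B(10, -11), d(-3, -4)) + h(-204)) = √((-7 - 11)² + √(-204*(1 - 204))) = √((-18)² + √(-204*(-203))) = √(324 + √41412) = √(324 + 2*√10353)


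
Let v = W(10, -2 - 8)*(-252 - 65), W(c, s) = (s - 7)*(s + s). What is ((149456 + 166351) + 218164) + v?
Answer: 426191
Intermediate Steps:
W(c, s) = 2*s*(-7 + s) (W(c, s) = (-7 + s)*(2*s) = 2*s*(-7 + s))
v = -107780 (v = (2*(-2 - 8)*(-7 + (-2 - 8)))*(-252 - 65) = (2*(-10)*(-7 - 10))*(-317) = (2*(-10)*(-17))*(-317) = 340*(-317) = -107780)
((149456 + 166351) + 218164) + v = ((149456 + 166351) + 218164) - 107780 = (315807 + 218164) - 107780 = 533971 - 107780 = 426191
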